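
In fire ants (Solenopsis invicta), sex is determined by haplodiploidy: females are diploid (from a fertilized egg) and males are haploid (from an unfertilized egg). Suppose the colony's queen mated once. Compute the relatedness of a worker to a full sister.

Haplodiploid full sisters inherit their father's entire haploid genome identically (contributing 1/2) and on average half of their mother's contribution (1/2 · 1/2 = 1/4); r = 1/2 + 1/4 = 3/4.

0.75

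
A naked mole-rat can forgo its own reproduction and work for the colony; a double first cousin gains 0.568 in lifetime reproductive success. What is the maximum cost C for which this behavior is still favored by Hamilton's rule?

0.142

r to a double first cousin = 1/4 (double first cousins share both grandparent pairs — four paths of length 4: r = 4·(1/2)^4 = 1/4).
Hamilton's rule: n·r·B > C, so the trait is favored while C < n·r·B = 1·0.25·0.568 = 0.142.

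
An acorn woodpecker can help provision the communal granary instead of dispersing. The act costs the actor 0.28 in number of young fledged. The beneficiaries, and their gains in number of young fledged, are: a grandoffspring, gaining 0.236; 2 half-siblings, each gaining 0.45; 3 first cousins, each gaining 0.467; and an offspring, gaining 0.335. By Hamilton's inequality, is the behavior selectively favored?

Hamilton's rule: the trait is favored when the sum of r·B over every recipient exceeds the actor's cost C.
r to a grandoffspring = 1/4 (two parent–offspring links: r = (1/2)^2 = 1/4).
r to a half-sibling = 0.25 (half-sibs share one parent — one path of length 2: r = (1/2)^2 = 1/4).
r to a first cousin = 0.125 (first cousins share one grandparent pair — two paths of length 4: r = 2·(1/2)^4 = 1/8).
r to an offspring = 1/2 (one parent–offspring link: r = (1/2)^1 = 1/2).
Summing one r·B term per recipient: 1·0.25·0.236 + 2·0.25·0.45 + 3·0.125·0.467 + 1·0.5·0.335 = 0.626625.
0.626625 > 0.28: the indirect benefit exceeds the cost.

Yes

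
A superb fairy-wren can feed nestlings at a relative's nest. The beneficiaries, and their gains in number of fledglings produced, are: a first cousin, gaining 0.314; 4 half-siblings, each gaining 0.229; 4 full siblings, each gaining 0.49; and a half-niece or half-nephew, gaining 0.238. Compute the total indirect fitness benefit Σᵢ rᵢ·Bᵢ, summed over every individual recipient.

1.278

r to a first cousin = 1/8 (first cousins share one grandparent pair — two paths of length 4: r = 2·(1/2)^4 = 1/8).
r to a half-sibling = 0.25 (half-sibs share one parent — one path of length 2: r = (1/2)^2 = 1/4).
r to a full sibling = 0.5 (full sibs share both parents — two paths of length 2: r = 2·(1/2)^2 = 1/2).
r to a half-niece or half-nephew = 0.125 (half-aunt/uncle↔niece/nephew: one path of length 3: r = (1/2)^3 = 1/8).
Summing one r·B term per recipient: 1·0.125·0.314 + 4·0.25·0.229 + 4·0.5·0.49 + 1·0.125·0.238 = 1.278.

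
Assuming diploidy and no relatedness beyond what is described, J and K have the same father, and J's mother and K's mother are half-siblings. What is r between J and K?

0.3125

Relatedness sums over independent paths through distinct common ancestors.
J and K are related in two ways: half-sibs through their shared father (r = 1/4) and half first cousins through their mothers (r = 1/16).
r = 1/4 + 1/16 = 5/16 = 0.3125.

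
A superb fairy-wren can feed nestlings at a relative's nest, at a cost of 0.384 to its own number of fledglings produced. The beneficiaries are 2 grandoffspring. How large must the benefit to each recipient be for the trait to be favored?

r to a grandoffspring = 0.25 (two parent–offspring links: r = (1/2)^2 = 1/4).
Hamilton's rule with n recipients of equal r: n·r·B > C, so B > C/(n·r) = 0.384/(2·0.25) = 0.768.

0.768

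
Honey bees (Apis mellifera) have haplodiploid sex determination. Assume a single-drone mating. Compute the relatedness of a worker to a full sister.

Haplodiploid full sisters inherit their father's entire haploid genome identically (contributing 1/2) and on average half of their mother's contribution (1/2 · 1/2 = 1/4); r = 1/2 + 1/4 = 3/4.

0.75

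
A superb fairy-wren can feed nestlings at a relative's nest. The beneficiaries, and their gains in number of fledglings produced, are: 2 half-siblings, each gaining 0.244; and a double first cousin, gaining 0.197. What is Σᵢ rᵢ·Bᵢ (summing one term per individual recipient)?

r to a half-sibling = 0.25 (half-sibs share one parent — one path of length 2: r = (1/2)^2 = 1/4).
r to a double first cousin = 1/4 (double first cousins share both grandparent pairs — four paths of length 4: r = 4·(1/2)^4 = 1/4).
Summing one r·B term per recipient: 2·0.25·0.244 + 1·0.25·0.197 = 0.17125.

0.17125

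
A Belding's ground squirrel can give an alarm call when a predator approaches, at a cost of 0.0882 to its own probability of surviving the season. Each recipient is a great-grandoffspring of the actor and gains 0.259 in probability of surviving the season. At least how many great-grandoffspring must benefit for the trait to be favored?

r to a great-grandoffspring = 0.125 (three parent–offspring links: r = (1/2)^3 = 1/8).
Hamilton's rule: n·r·B > C  ⇒  n > C/(r·B) = 0.0882/(0.125·0.259) = 2.724.
The smallest integer exceeding 2.724 is 3.

3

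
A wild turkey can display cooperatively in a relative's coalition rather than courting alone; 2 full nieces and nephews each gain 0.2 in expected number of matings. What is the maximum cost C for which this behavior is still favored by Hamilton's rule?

r to a full niece or nephew = 0.25 (full aunt/uncle↔niece/nephew: two paths of length 3 through the shared grandparent pair: r = 2·(1/2)^3 = 1/4).
Hamilton's rule: n·r·B > C, so the trait is favored while C < n·r·B = 2·0.25·0.2 = 0.1.

0.1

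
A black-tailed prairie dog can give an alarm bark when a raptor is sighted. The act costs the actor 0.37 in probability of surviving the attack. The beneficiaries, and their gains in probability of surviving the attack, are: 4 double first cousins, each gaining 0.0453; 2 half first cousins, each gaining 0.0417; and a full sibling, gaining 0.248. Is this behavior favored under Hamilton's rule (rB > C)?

Hamilton's rule: the trait is favored when the sum of r·B over every recipient exceeds the actor's cost C.
r to a double first cousin = 0.25 (double first cousins share both grandparent pairs — four paths of length 4: r = 4·(1/2)^4 = 1/4).
r to a half first cousin = 1/16 (half first cousins share one grandparent — one path of length 4: r = (1/2)^4 = 1/16).
r to a full sibling = 1/2 (full sibs share both parents — two paths of length 2: r = 2·(1/2)^2 = 1/2).
Summing one r·B term per recipient: 4·0.25·0.0453 + 2·0.0625·0.0417 + 1·0.5·0.248 = 0.1745125.
0.1745125 < 0.37: the indirect benefit is less than the cost.

No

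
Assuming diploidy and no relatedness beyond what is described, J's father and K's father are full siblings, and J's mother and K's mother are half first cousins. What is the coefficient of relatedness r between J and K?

0.140625

With two independent routes of shared ancestry, r is the sum of the two contributions.
J and K are related in two ways: first cousins through their fathers (r = 1/8) and half second cousins through their mothers (r = 1/64).
r = 1/8 + 1/64 = 0.140625.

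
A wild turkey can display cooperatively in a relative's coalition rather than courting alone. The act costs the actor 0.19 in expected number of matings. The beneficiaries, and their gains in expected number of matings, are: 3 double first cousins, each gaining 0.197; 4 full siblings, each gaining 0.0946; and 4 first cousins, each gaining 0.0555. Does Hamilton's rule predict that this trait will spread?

Hamilton's rule: the trait is favored when the sum of r·B over every recipient exceeds the actor's cost C.
r to a double first cousin = 0.25 (double first cousins share both grandparent pairs — four paths of length 4: r = 4·(1/2)^4 = 1/4).
r to a full sibling = 1/2 (full sibs share both parents — two paths of length 2: r = 2·(1/2)^2 = 1/2).
r to a first cousin = 0.125 (first cousins share one grandparent pair — two paths of length 4: r = 2·(1/2)^4 = 1/8).
Summing one r·B term per recipient: 3·0.25·0.197 + 4·0.5·0.0946 + 4·0.125·0.0555 = 0.3647.
0.3647 > 0.19: the indirect benefit exceeds the cost.

Yes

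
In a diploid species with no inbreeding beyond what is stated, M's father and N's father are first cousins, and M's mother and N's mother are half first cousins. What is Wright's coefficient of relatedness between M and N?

0.046875

With two independent routes of shared ancestry, r is the sum of the two contributions.
M and N are related in two ways: second cousins through their fathers (r = 1/32) and half second cousins through their mothers (r = 1/64).
r = 1/32 + 1/64 = 0.046875.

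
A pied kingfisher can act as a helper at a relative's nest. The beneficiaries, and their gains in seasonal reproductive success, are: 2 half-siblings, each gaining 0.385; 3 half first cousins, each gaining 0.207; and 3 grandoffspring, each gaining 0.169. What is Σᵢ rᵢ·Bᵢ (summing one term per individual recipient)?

0.3580625

r to a half-sibling = 0.25 (half-sibs share one parent — one path of length 2: r = (1/2)^2 = 1/4).
r to a half first cousin = 0.0625 (half first cousins share one grandparent — one path of length 4: r = (1/2)^4 = 1/16).
r to a grandoffspring = 1/4 (two parent–offspring links: r = (1/2)^2 = 1/4).
Summing one r·B term per recipient: 2·0.25·0.385 + 3·0.0625·0.207 + 3·0.25·0.169 = 0.3580625.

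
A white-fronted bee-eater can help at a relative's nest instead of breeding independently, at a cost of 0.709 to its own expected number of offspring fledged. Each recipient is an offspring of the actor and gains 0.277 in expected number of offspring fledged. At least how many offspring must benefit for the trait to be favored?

6

r to an offspring = 1/2 (one parent–offspring link: r = (1/2)^1 = 1/2).
Hamilton's rule: n·r·B > C  ⇒  n > C/(r·B) = 0.709/(0.5·0.277) = 5.119.
The smallest integer exceeding 5.119 is 6.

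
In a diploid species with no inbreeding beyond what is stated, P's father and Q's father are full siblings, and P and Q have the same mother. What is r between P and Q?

0.375

Relatedness sums over independent paths through distinct common ancestors.
P and Q are related in two ways: first cousins through their fathers (r = 1/8) and half-sibs through their shared mother (r = 1/4).
r = 1/8 + 1/4 = 0.375.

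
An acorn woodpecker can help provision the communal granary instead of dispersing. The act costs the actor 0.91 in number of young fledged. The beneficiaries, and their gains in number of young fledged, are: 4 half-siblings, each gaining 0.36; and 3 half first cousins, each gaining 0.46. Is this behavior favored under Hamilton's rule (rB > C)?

Hamilton's rule: the trait is favored when the sum of r·B over every recipient exceeds the actor's cost C.
r to a half-sibling = 1/4 (half-sibs share one parent — one path of length 2: r = (1/2)^2 = 1/4).
r to a half first cousin = 0.0625 (half first cousins share one grandparent — one path of length 4: r = (1/2)^4 = 1/16).
Summing one r·B term per recipient: 4·0.25·0.36 + 3·0.0625·0.46 = 0.44625.
0.44625 < 0.91: the indirect benefit is less than the cost.

No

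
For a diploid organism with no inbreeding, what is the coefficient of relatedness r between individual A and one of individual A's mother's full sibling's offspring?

0.125

Each parent–offspring link contributes a factor of 1/2, and independent paths through distinct common ancestors add.
First cousins share one grandparent pair — two paths of length 4: r = 2·(1/2)^4 = 1/8.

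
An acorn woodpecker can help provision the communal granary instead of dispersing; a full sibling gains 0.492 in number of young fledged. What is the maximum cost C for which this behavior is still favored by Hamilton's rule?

r to a full sibling = 0.5 (full sibs share both parents — two paths of length 2: r = 2·(1/2)^2 = 1/2).
Hamilton's rule: n·r·B > C, so the trait is favored while C < n·r·B = 1·0.5·0.492 = 0.246.

0.246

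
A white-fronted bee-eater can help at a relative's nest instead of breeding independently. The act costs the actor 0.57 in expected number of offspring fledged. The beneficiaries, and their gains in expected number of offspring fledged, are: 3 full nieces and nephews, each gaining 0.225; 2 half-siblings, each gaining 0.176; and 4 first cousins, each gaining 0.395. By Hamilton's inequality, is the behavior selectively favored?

No

Hamilton's rule: the trait is favored when the sum of r·B over every recipient exceeds the actor's cost C.
r to a full niece or nephew = 0.25 (full aunt/uncle↔niece/nephew: two paths of length 3 through the shared grandparent pair: r = 2·(1/2)^3 = 1/4).
r to a half-sibling = 1/4 (half-sibs share one parent — one path of length 2: r = (1/2)^2 = 1/4).
r to a first cousin = 1/8 (first cousins share one grandparent pair — two paths of length 4: r = 2·(1/2)^4 = 1/8).
Summing one r·B term per recipient: 3·0.25·0.225 + 2·0.25·0.176 + 4·0.125·0.395 = 0.45425.
0.45425 < 0.57: the indirect benefit is less than the cost.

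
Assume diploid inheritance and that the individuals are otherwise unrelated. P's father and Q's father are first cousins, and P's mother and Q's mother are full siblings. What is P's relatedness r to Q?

0.15625

With two independent routes of shared ancestry, r is the sum of the two contributions.
P and Q are related in two ways: second cousins through their fathers (r = 1/32) and first cousins through their mothers (r = 1/8).
r = 1/32 + 1/8 = 5/32 = 0.15625.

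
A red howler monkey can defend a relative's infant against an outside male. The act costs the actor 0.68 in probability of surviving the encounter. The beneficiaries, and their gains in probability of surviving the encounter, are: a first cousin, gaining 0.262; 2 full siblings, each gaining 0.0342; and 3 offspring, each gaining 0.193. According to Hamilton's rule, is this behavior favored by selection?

No

Hamilton's rule: the trait is favored when the sum of r·B over every recipient exceeds the actor's cost C.
r to a first cousin = 1/8 (first cousins share one grandparent pair — two paths of length 4: r = 2·(1/2)^4 = 1/8).
r to a full sibling = 1/2 (full sibs share both parents — two paths of length 2: r = 2·(1/2)^2 = 1/2).
r to an offspring = 1/2 (one parent–offspring link: r = (1/2)^1 = 1/2).
Summing one r·B term per recipient: 1·0.125·0.262 + 2·0.5·0.0342 + 3·0.5·0.193 = 0.35645.
0.35645 < 0.68: the indirect benefit is less than the cost.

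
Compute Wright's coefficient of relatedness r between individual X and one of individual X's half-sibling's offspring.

0.125

Each parent–offspring link contributes a factor of 1/2, and independent paths through distinct common ancestors add.
Half-aunt/uncle↔niece/nephew: one path of length 3: r = (1/2)^3 = 1/8.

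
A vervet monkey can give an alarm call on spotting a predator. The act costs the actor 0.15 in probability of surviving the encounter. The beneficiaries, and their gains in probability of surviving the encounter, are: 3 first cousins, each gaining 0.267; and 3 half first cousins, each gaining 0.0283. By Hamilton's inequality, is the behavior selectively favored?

Hamilton's rule: the trait is favored when the sum of r·B over every recipient exceeds the actor's cost C.
r to a first cousin = 1/8 (first cousins share one grandparent pair — two paths of length 4: r = 2·(1/2)^4 = 1/8).
r to a half first cousin = 1/16 (half first cousins share one grandparent — one path of length 4: r = (1/2)^4 = 1/16).
Summing one r·B term per recipient: 3·0.125·0.267 + 3·0.0625·0.0283 = 0.10543125.
0.10543125 < 0.15: the indirect benefit is less than the cost.

No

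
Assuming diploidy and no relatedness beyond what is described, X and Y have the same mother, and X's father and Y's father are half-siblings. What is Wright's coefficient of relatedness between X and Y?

0.3125

Relatedness sums over independent paths through distinct common ancestors.
X and Y are related in two ways: half-sibs through their shared mother (r = 1/4) and half first cousins through their fathers (r = 1/16).
r = 1/4 + 1/16 = 0.3125.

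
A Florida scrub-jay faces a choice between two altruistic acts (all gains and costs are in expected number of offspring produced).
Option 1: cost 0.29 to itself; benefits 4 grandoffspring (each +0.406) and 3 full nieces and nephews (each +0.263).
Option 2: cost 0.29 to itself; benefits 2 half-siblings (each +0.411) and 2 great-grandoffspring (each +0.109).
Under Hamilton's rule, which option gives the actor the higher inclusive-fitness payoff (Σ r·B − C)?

Option 1: r to a grandoffspring = 0.25.
Option 1: r to a full niece or nephew = 0.25.
Option 1: Σ r·B − C = (4·0.25·0.406 + 3·0.25·0.263) − 0.29 = 0.31325.
Option 2: r to a half-sibling = 0.25.
Option 2: r to a great-grandoffspring = 0.125.
Option 2: Σ r·B − C = (2·0.25·0.411 + 2·0.125·0.109) − 0.29 = -0.05725.
Option 1 has the higher net inclusive-fitness payoff.

Option 1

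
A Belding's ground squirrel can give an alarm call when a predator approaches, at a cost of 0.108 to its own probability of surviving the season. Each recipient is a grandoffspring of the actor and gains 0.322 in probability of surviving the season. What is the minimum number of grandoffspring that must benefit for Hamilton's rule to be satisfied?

r to a grandoffspring = 1/4 (two parent–offspring links: r = (1/2)^2 = 1/4).
Hamilton's rule: n·r·B > C  ⇒  n > C/(r·B) = 0.108/(0.25·0.322) = 1.342.
The smallest integer exceeding 1.342 is 2.

2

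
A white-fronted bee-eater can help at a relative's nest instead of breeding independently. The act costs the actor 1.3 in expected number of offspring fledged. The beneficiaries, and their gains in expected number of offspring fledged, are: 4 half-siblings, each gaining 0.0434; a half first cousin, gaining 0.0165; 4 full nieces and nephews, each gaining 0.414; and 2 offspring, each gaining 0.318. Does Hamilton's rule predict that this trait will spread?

No

Hamilton's rule: the trait is favored when the sum of r·B over every recipient exceeds the actor's cost C.
r to a half-sibling = 1/4 (half-sibs share one parent — one path of length 2: r = (1/2)^2 = 1/4).
r to a half first cousin = 0.0625 (half first cousins share one grandparent — one path of length 4: r = (1/2)^4 = 1/16).
r to a full niece or nephew = 1/4 (full aunt/uncle↔niece/nephew: two paths of length 3 through the shared grandparent pair: r = 2·(1/2)^3 = 1/4).
r to an offspring = 1/2 (one parent–offspring link: r = (1/2)^1 = 1/2).
Summing one r·B term per recipient: 4·0.25·0.0434 + 1·0.0625·0.0165 + 4·0.25·0.414 + 2·0.5·0.318 = 0.77643125.
0.77643125 < 1.3: the indirect benefit is less than the cost.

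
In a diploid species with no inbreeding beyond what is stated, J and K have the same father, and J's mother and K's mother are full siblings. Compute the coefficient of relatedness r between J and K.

0.375

Independent pedigree routes through distinct common ancestors add.
J and K are related in two ways: half-sibs through their shared father (r = 1/4) and first cousins through their mothers (r = 1/8).
r = 1/4 + 1/8 = 0.375.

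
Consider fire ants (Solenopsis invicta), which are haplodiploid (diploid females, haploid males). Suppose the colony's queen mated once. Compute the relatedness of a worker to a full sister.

0.75

Haplodiploid full sisters inherit their father's entire haploid genome identically (contributing 1/2) and on average half of their mother's contribution (1/2 · 1/2 = 1/4); r = 1/2 + 1/4 = 3/4.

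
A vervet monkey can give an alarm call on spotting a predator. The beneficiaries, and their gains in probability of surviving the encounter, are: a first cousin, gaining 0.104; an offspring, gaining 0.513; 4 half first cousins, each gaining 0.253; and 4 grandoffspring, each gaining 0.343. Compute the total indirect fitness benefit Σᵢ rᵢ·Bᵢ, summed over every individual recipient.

0.67575

r to a first cousin = 1/8 (first cousins share one grandparent pair — two paths of length 4: r = 2·(1/2)^4 = 1/8).
r to an offspring = 1/2 (one parent–offspring link: r = (1/2)^1 = 1/2).
r to a half first cousin = 0.0625 (half first cousins share one grandparent — one path of length 4: r = (1/2)^4 = 1/16).
r to a grandoffspring = 1/4 (two parent–offspring links: r = (1/2)^2 = 1/4).
Summing one r·B term per recipient: 1·0.125·0.104 + 1·0.5·0.513 + 4·0.0625·0.253 + 4·0.25·0.343 = 0.67575.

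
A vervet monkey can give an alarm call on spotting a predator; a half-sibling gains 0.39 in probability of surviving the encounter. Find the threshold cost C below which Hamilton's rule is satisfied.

0.0975

r to a half-sibling = 1/4 (half-sibs share one parent — one path of length 2: r = (1/2)^2 = 1/4).
Hamilton's rule: n·r·B > C, so the trait is favored while C < n·r·B = 1·0.25·0.39 = 0.0975.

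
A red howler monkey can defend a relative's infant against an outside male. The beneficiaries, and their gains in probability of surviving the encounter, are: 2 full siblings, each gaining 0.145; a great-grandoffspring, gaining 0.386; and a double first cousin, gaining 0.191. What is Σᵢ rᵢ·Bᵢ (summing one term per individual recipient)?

r to a full sibling = 1/2 (full sibs share both parents — two paths of length 2: r = 2·(1/2)^2 = 1/2).
r to a great-grandoffspring = 0.125 (three parent–offspring links: r = (1/2)^3 = 1/8).
r to a double first cousin = 1/4 (double first cousins share both grandparent pairs — four paths of length 4: r = 4·(1/2)^4 = 1/4).
Summing one r·B term per recipient: 2·0.5·0.145 + 1·0.125·0.386 + 1·0.25·0.191 = 0.241.

0.241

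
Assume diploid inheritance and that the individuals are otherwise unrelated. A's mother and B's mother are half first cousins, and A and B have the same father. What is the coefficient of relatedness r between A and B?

Relatedness sums over independent paths through distinct common ancestors.
A and B are related in two ways: half second cousins through their mothers (r = 1/64) and half-sibs through their shared father (r = 1/4).
r = 1/64 + 1/4 = 0.265625.

0.265625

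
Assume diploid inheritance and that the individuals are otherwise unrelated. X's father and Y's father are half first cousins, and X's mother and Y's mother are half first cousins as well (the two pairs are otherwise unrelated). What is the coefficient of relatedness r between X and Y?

0.03125

Wright's path rule: contributions from independent ancestry routes add.
X and Y are related in two ways: half second cousins through their fathers (r = 1/64) and half second cousins through their mothers (r = 1/64).
r = 1/64 + 1/64 = 0.03125.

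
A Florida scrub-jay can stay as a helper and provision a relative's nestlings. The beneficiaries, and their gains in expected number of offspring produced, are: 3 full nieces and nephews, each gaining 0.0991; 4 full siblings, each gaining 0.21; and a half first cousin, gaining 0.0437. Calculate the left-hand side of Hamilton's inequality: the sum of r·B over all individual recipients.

r to a full niece or nephew = 0.25 (full aunt/uncle↔niece/nephew: two paths of length 3 through the shared grandparent pair: r = 2·(1/2)^3 = 1/4).
r to a full sibling = 0.5 (full sibs share both parents — two paths of length 2: r = 2·(1/2)^2 = 1/2).
r to a half first cousin = 0.0625 (half first cousins share one grandparent — one path of length 4: r = (1/2)^4 = 1/16).
Summing one r·B term per recipient: 3·0.25·0.0991 + 4·0.5·0.21 + 1·0.0625·0.0437 = 0.49705625.

0.49705625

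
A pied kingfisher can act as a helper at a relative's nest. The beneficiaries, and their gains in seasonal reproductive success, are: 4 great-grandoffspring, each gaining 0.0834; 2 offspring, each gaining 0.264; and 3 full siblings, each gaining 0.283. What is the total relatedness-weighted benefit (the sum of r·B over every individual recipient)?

0.7302

r to a great-grandoffspring = 1/8 (three parent–offspring links: r = (1/2)^3 = 1/8).
r to an offspring = 0.5 (one parent–offspring link: r = (1/2)^1 = 1/2).
r to a full sibling = 0.5 (full sibs share both parents — two paths of length 2: r = 2·(1/2)^2 = 1/2).
Summing one r·B term per recipient: 4·0.125·0.0834 + 2·0.5·0.264 + 3·0.5·0.283 = 0.7302.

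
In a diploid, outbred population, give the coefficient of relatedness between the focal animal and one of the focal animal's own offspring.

Each parent–offspring link contributes a factor of 1/2, and independent paths through distinct common ancestors add.
One parent–offspring link: r = (1/2)^1 = 1/2.

0.5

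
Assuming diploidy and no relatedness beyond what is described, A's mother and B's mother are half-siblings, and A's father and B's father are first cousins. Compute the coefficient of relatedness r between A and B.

0.09375

Wright's path rule: contributions from independent ancestry routes add.
A and B are related in two ways: half first cousins through their mothers (r = 1/16) and second cousins through their fathers (r = 1/32).
r = 1/16 + 1/32 = 0.09375.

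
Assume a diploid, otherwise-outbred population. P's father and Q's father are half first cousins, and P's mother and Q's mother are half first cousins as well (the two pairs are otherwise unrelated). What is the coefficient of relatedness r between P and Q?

With two independent routes of shared ancestry, r is the sum of the two contributions.
P and Q are related in two ways: half second cousins through their fathers (r = 1/64) and half second cousins through their mothers (r = 1/64).
r = 1/64 + 1/64 = 0.03125.

0.03125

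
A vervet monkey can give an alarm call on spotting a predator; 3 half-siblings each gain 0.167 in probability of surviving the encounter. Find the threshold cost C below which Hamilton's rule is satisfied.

r to a half-sibling = 0.25 (half-sibs share one parent — one path of length 2: r = (1/2)^2 = 1/4).
Hamilton's rule: n·r·B > C, so the trait is favored while C < n·r·B = 3·0.25·0.167 = 0.12525.

0.12525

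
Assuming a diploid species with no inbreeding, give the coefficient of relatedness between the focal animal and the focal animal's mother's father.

0.25

Each parent–offspring link contributes a factor of 1/2, and independent paths through distinct common ancestors add.
Two parent–offspring links: r = (1/2)^2 = 1/4.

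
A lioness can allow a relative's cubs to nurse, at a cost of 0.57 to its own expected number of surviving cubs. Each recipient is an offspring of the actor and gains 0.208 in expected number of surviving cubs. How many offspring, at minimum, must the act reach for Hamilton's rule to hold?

r to an offspring = 1/2 (one parent–offspring link: r = (1/2)^1 = 1/2).
Hamilton's rule: n·r·B > C  ⇒  n > C/(r·B) = 0.57/(0.5·0.208) = 5.481.
The smallest integer exceeding 5.481 is 6.

6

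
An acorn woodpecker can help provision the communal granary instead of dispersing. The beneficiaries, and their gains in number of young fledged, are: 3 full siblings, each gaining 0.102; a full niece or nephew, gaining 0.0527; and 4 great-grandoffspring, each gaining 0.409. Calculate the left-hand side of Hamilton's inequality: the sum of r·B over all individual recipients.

r to a full sibling = 1/2 (full sibs share both parents — two paths of length 2: r = 2·(1/2)^2 = 1/2).
r to a full niece or nephew = 0.25 (full aunt/uncle↔niece/nephew: two paths of length 3 through the shared grandparent pair: r = 2·(1/2)^3 = 1/4).
r to a great-grandoffspring = 1/8 (three parent–offspring links: r = (1/2)^3 = 1/8).
Summing one r·B term per recipient: 3·0.5·0.102 + 1·0.25·0.0527 + 4·0.125·0.409 = 0.370675.

0.370675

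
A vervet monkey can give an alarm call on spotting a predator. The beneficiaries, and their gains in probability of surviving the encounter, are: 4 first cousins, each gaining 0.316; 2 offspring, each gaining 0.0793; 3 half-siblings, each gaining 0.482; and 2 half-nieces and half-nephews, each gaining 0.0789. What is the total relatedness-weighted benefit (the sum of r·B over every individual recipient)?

r to a first cousin = 0.125 (first cousins share one grandparent pair — two paths of length 4: r = 2·(1/2)^4 = 1/8).
r to an offspring = 0.5 (one parent–offspring link: r = (1/2)^1 = 1/2).
r to a half-sibling = 1/4 (half-sibs share one parent — one path of length 2: r = (1/2)^2 = 1/4).
r to a half-niece or half-nephew = 1/8 (half-aunt/uncle↔niece/nephew: one path of length 3: r = (1/2)^3 = 1/8).
Summing one r·B term per recipient: 4·0.125·0.316 + 2·0.5·0.0793 + 3·0.25·0.482 + 2·0.125·0.0789 = 0.618525.

0.618525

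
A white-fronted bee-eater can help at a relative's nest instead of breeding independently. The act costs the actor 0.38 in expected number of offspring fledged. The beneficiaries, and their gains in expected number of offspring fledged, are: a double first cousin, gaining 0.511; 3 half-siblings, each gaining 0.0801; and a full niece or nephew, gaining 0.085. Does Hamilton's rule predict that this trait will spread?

Hamilton's rule: the trait is favored when the sum of r·B over every recipient exceeds the actor's cost C.
r to a double first cousin = 0.25 (double first cousins share both grandparent pairs — four paths of length 4: r = 4·(1/2)^4 = 1/4).
r to a half-sibling = 1/4 (half-sibs share one parent — one path of length 2: r = (1/2)^2 = 1/4).
r to a full niece or nephew = 0.25 (full aunt/uncle↔niece/nephew: two paths of length 3 through the shared grandparent pair: r = 2·(1/2)^3 = 1/4).
Summing one r·B term per recipient: 1·0.25·0.511 + 3·0.25·0.0801 + 1·0.25·0.085 = 0.209075.
0.209075 < 0.38: the indirect benefit is less than the cost.

No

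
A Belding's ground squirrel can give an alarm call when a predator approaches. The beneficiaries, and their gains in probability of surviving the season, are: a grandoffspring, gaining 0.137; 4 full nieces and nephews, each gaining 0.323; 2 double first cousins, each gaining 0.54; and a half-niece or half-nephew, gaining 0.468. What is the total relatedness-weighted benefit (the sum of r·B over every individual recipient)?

0.68575

r to a grandoffspring = 0.25 (two parent–offspring links: r = (1/2)^2 = 1/4).
r to a full niece or nephew = 1/4 (full aunt/uncle↔niece/nephew: two paths of length 3 through the shared grandparent pair: r = 2·(1/2)^3 = 1/4).
r to a double first cousin = 1/4 (double first cousins share both grandparent pairs — four paths of length 4: r = 4·(1/2)^4 = 1/4).
r to a half-niece or half-nephew = 1/8 (half-aunt/uncle↔niece/nephew: one path of length 3: r = (1/2)^3 = 1/8).
Summing one r·B term per recipient: 1·0.25·0.137 + 4·0.25·0.323 + 2·0.25·0.54 + 1·0.125·0.468 = 0.68575.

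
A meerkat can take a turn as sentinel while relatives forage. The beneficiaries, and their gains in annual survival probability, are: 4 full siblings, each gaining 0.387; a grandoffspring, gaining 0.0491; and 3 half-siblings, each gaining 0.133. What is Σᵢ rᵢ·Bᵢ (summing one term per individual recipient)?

r to a full sibling = 0.5 (full sibs share both parents — two paths of length 2: r = 2·(1/2)^2 = 1/2).
r to a grandoffspring = 1/4 (two parent–offspring links: r = (1/2)^2 = 1/4).
r to a half-sibling = 0.25 (half-sibs share one parent — one path of length 2: r = (1/2)^2 = 1/4).
Summing one r·B term per recipient: 4·0.5·0.387 + 1·0.25·0.0491 + 3·0.25·0.133 = 0.886025.

0.886025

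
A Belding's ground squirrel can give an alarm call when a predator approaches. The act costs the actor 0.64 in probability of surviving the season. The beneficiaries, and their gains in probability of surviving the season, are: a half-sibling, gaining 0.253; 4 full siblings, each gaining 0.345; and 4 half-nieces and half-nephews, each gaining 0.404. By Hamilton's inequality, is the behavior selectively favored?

Yes

Hamilton's rule: the trait is favored when the sum of r·B over every recipient exceeds the actor's cost C.
r to a half-sibling = 0.25 (half-sibs share one parent — one path of length 2: r = (1/2)^2 = 1/4).
r to a full sibling = 1/2 (full sibs share both parents — two paths of length 2: r = 2·(1/2)^2 = 1/2).
r to a half-niece or half-nephew = 1/8 (half-aunt/uncle↔niece/nephew: one path of length 3: r = (1/2)^3 = 1/8).
Summing one r·B term per recipient: 1·0.25·0.253 + 4·0.5·0.345 + 4·0.125·0.404 = 0.95525.
0.95525 > 0.64: the indirect benefit exceeds the cost.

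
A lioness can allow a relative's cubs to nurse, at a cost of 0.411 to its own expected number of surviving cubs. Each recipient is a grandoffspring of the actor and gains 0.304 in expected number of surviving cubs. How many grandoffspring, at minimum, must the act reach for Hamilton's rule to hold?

6

r to a grandoffspring = 1/4 (two parent–offspring links: r = (1/2)^2 = 1/4).
Hamilton's rule: n·r·B > C  ⇒  n > C/(r·B) = 0.411/(0.25·0.304) = 5.408.
The smallest integer exceeding 5.408 is 6.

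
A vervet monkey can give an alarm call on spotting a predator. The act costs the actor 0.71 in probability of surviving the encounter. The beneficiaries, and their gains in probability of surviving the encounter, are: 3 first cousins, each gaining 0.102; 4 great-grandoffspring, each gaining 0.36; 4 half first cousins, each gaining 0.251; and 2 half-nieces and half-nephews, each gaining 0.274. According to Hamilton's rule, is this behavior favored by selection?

Hamilton's rule: the trait is favored when the sum of r·B over every recipient exceeds the actor's cost C.
r to a first cousin = 1/8 (first cousins share one grandparent pair — two paths of length 4: r = 2·(1/2)^4 = 1/8).
r to a great-grandoffspring = 1/8 (three parent–offspring links: r = (1/2)^3 = 1/8).
r to a half first cousin = 0.0625 (half first cousins share one grandparent — one path of length 4: r = (1/2)^4 = 1/16).
r to a half-niece or half-nephew = 1/8 (half-aunt/uncle↔niece/nephew: one path of length 3: r = (1/2)^3 = 1/8).
Summing one r·B term per recipient: 3·0.125·0.102 + 4·0.125·0.36 + 4·0.0625·0.251 + 2·0.125·0.274 = 0.3495.
0.3495 < 0.71: the indirect benefit is less than the cost.

No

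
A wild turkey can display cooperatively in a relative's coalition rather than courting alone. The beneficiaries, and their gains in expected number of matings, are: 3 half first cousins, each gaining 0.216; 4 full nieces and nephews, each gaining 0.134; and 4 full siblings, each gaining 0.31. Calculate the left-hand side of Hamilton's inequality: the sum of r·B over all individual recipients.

0.7945

r to a half first cousin = 0.0625 (half first cousins share one grandparent — one path of length 4: r = (1/2)^4 = 1/16).
r to a full niece or nephew = 1/4 (full aunt/uncle↔niece/nephew: two paths of length 3 through the shared grandparent pair: r = 2·(1/2)^3 = 1/4).
r to a full sibling = 0.5 (full sibs share both parents — two paths of length 2: r = 2·(1/2)^2 = 1/2).
Summing one r·B term per recipient: 3·0.0625·0.216 + 4·0.25·0.134 + 4·0.5·0.31 = 0.7945.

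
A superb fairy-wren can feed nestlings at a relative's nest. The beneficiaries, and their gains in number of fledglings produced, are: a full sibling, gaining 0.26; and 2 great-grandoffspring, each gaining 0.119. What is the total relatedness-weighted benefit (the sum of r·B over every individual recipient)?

r to a full sibling = 0.5 (full sibs share both parents — two paths of length 2: r = 2·(1/2)^2 = 1/2).
r to a great-grandoffspring = 0.125 (three parent–offspring links: r = (1/2)^3 = 1/8).
Summing one r·B term per recipient: 1·0.5·0.26 + 2·0.125·0.119 = 0.15975.

0.15975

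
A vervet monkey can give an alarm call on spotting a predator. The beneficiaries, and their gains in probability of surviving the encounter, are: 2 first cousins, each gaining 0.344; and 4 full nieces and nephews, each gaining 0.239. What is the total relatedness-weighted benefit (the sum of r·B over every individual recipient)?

0.325

r to a first cousin = 0.125 (first cousins share one grandparent pair — two paths of length 4: r = 2·(1/2)^4 = 1/8).
r to a full niece or nephew = 1/4 (full aunt/uncle↔niece/nephew: two paths of length 3 through the shared grandparent pair: r = 2·(1/2)^3 = 1/4).
Summing one r·B term per recipient: 2·0.125·0.344 + 4·0.25·0.239 = 0.325.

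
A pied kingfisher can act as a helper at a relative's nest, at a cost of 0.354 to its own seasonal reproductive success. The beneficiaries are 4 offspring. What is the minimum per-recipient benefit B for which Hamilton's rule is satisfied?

0.177

r to an offspring = 0.5 (one parent–offspring link: r = (1/2)^1 = 1/2).
Hamilton's rule with n recipients of equal r: n·r·B > C, so B > C/(n·r) = 0.354/(4·0.5) = 0.177.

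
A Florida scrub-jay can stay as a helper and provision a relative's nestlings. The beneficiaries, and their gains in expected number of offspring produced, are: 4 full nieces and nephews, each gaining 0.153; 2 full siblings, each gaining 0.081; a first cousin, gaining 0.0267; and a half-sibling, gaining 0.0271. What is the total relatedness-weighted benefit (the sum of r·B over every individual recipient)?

r to a full niece or nephew = 1/4 (full aunt/uncle↔niece/nephew: two paths of length 3 through the shared grandparent pair: r = 2·(1/2)^3 = 1/4).
r to a full sibling = 1/2 (full sibs share both parents — two paths of length 2: r = 2·(1/2)^2 = 1/2).
r to a first cousin = 0.125 (first cousins share one grandparent pair — two paths of length 4: r = 2·(1/2)^4 = 1/8).
r to a half-sibling = 1/4 (half-sibs share one parent — one path of length 2: r = (1/2)^2 = 1/4).
Summing one r·B term per recipient: 4·0.25·0.153 + 2·0.5·0.081 + 1·0.125·0.0267 + 1·0.25·0.0271 = 0.2441125.

0.2441125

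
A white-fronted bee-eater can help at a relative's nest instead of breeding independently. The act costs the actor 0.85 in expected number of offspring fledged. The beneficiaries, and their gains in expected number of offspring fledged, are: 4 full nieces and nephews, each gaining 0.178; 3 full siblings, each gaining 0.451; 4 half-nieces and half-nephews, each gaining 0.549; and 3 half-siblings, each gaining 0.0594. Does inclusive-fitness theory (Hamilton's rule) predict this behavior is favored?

Yes

Hamilton's rule: the trait is favored when the sum of r·B over every recipient exceeds the actor's cost C.
r to a full niece or nephew = 1/4 (full aunt/uncle↔niece/nephew: two paths of length 3 through the shared grandparent pair: r = 2·(1/2)^3 = 1/4).
r to a full sibling = 0.5 (full sibs share both parents — two paths of length 2: r = 2·(1/2)^2 = 1/2).
r to a half-niece or half-nephew = 0.125 (half-aunt/uncle↔niece/nephew: one path of length 3: r = (1/2)^3 = 1/8).
r to a half-sibling = 0.25 (half-sibs share one parent — one path of length 2: r = (1/2)^2 = 1/4).
Summing one r·B term per recipient: 4·0.25·0.178 + 3·0.5·0.451 + 4·0.125·0.549 + 3·0.25·0.0594 = 1.17355.
1.17355 > 0.85: the indirect benefit exceeds the cost.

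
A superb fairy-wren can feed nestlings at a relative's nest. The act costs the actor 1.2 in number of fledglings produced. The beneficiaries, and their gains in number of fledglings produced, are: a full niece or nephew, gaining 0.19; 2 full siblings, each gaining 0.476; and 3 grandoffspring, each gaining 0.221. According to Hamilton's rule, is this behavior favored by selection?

Hamilton's rule: the trait is favored when the sum of r·B over every recipient exceeds the actor's cost C.
r to a full niece or nephew = 1/4 (full aunt/uncle↔niece/nephew: two paths of length 3 through the shared grandparent pair: r = 2·(1/2)^3 = 1/4).
r to a full sibling = 0.5 (full sibs share both parents — two paths of length 2: r = 2·(1/2)^2 = 1/2).
r to a grandoffspring = 1/4 (two parent–offspring links: r = (1/2)^2 = 1/4).
Summing one r·B term per recipient: 1·0.25·0.19 + 2·0.5·0.476 + 3·0.25·0.221 = 0.68925.
0.68925 < 1.2: the indirect benefit is less than the cost.

No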